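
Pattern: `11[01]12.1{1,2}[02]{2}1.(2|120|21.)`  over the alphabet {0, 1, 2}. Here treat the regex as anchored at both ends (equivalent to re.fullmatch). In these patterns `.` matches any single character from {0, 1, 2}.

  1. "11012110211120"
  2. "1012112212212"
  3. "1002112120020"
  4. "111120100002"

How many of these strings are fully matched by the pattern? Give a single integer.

1

1 → match
2 → no match — must start with "11"
3 → no match — must start with "11"
4. "111120100002" → no match
Total matched: 1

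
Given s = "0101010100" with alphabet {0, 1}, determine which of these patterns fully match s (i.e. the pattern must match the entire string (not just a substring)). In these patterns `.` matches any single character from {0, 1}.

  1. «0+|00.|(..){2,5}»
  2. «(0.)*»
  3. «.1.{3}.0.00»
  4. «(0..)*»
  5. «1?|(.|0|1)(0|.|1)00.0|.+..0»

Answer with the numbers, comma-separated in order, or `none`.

1 → match
2 → match
3 → match
4 → no match
5 → match

1, 2, 3, 5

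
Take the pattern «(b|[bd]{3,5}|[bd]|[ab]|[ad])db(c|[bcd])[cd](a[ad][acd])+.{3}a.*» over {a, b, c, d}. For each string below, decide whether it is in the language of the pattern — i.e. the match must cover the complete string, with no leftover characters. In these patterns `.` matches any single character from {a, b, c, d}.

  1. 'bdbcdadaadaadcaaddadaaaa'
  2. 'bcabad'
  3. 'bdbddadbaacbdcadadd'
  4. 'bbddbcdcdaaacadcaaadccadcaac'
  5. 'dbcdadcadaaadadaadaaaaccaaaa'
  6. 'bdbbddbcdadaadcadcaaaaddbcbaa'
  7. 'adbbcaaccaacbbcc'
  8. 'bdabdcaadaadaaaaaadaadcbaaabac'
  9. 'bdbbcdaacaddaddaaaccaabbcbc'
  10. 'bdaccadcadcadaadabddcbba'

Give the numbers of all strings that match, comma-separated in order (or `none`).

1, 6

1 → match
2 → no match
3 → no match
4 → no match
5 → no match
6 → match
7 → no match
8 → no match
9 → no match
10 → no match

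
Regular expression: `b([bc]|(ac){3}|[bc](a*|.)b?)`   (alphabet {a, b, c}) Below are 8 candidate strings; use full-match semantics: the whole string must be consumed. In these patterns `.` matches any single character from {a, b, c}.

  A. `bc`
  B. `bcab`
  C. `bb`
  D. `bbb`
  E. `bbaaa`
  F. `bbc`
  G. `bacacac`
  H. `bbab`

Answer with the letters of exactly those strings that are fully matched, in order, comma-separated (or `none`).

A. `bc` → match
B. `bcab` → match
C. `bb` → match
D. `bbb` → match
E. `bbaaa` → match
F. `bbc` → match
G. `bacacac` → match
H. `bbab` → match

A, B, C, D, E, F, G, H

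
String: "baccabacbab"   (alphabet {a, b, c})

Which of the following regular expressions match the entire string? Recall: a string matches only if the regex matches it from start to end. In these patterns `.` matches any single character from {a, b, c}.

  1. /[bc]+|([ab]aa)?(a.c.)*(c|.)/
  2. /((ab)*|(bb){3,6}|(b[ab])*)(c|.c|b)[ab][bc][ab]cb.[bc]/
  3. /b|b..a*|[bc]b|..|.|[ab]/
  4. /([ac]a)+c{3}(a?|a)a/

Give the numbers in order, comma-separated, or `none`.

1 → no match
2 → match
3 → no match
4 → no match — must end with "a"

2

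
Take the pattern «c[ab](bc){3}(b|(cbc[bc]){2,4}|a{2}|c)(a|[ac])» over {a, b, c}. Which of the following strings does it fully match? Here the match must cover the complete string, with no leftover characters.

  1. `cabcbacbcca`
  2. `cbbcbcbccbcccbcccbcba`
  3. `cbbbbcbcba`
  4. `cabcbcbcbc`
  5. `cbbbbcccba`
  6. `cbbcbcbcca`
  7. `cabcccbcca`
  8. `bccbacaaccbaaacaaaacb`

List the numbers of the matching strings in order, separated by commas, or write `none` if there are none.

1 → no match
2 → match
3 → no match
4 → match
5 → no match
6 → match
7 → no match
8 → no match — must start with `c`

2, 4, 6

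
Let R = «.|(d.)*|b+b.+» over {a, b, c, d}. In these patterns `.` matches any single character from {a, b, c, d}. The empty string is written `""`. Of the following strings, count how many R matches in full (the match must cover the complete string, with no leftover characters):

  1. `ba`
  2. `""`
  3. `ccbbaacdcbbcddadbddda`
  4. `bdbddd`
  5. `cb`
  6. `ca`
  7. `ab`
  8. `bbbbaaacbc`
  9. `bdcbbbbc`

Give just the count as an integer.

1 → no match
2 → match
3 → no match
4 → no match
5 → no match
6 → no match
7 → no match
8 → match
9 → no match
Total matched: 2

2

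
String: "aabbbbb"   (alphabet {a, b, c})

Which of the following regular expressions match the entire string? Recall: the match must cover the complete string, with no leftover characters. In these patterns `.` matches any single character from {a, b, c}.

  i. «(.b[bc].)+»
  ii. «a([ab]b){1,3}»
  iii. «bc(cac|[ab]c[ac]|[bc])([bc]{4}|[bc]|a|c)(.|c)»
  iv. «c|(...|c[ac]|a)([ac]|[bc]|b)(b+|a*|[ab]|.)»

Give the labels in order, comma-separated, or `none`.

ii, iv

i → no match
ii → match
iii → no match — must start with "bc"
iv → match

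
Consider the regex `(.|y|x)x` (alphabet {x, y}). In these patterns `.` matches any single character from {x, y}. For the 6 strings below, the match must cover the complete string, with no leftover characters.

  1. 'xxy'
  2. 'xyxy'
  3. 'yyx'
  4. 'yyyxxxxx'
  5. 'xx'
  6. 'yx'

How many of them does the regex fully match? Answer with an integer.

2

1 → no match — must end with 'x'
2 → no match — must end with 'x'
3 → no match
4 → no match
5 → match
6 → match
Total matched: 2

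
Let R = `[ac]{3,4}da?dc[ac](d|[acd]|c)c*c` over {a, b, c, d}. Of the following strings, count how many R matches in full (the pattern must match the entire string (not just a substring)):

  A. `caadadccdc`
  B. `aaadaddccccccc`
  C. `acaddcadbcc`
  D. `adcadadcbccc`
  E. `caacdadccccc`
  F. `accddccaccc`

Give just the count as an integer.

3

A → match
B → no match
C → no match
D → no match
E → match
F → match
Total matched: 3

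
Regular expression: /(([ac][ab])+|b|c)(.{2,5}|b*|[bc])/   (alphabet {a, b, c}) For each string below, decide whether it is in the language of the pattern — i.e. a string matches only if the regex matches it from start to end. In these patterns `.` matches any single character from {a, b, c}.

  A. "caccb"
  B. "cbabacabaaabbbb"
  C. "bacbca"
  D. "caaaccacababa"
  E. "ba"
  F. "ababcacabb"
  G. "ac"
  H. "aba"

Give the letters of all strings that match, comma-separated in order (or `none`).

A, C, F

A → match
B → no match
C → match
D → no match
E → no match
F → match
G → no match
H → no match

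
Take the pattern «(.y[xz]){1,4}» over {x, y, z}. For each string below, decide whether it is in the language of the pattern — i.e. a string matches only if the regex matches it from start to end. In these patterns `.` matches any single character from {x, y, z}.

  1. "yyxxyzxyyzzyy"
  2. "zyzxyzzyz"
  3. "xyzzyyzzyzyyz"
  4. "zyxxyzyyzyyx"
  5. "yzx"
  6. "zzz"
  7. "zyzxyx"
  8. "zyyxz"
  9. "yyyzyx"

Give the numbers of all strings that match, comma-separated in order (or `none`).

1 → no match
2 → match
3 → no match
4 → match
5 → no match
6 → no match
7 → match
8 → no match
9 → no match

2, 4, 7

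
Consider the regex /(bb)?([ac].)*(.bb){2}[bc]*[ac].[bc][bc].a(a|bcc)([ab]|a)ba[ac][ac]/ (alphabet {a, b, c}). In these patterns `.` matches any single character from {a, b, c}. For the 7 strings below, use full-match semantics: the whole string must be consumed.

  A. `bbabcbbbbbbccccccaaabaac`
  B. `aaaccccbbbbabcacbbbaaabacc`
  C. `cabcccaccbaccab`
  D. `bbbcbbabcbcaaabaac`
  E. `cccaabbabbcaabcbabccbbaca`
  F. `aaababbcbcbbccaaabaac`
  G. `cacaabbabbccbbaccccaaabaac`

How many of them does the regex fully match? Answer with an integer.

A → match
B → no match
C → no match
D → match
E → match
F → no match
G → match
Total matched: 4

4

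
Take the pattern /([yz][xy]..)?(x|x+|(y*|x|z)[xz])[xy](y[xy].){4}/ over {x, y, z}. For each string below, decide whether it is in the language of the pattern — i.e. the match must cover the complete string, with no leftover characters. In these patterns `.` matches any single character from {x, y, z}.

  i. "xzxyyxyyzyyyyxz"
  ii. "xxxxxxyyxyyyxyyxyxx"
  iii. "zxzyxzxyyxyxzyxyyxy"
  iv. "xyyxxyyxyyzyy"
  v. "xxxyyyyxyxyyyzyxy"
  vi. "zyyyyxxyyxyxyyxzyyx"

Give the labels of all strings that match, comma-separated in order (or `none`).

i → match
ii → match
iii → match
iv → no match
v → no match
vi → match

i, ii, iii, vi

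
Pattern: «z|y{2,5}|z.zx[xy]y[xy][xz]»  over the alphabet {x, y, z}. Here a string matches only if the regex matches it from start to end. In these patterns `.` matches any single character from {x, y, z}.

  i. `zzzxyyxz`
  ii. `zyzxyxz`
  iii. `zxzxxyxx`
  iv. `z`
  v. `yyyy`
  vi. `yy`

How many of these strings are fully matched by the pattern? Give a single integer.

i. `zzzxyyxz` → match
ii. `zyzxyxz` → no match
iii. `zxzxxyxx` → match
iv. `z` → match
v. `yyyy` → match
vi. `yy` → match
Total matched: 5

5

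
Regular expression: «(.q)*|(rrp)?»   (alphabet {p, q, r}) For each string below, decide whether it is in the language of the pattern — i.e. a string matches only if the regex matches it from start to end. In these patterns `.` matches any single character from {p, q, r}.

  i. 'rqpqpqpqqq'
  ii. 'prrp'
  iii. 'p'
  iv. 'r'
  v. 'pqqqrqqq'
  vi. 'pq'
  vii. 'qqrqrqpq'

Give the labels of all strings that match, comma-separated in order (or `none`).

i. 'rqpqpqpqqq' → match
ii. 'prrp' → no match
iii. 'p' → no match
iv. 'r' → no match
v. 'pqqqrqqq' → match
vi. 'pq' → match
vii. 'qqrqrqpq' → match

i, v, vi, vii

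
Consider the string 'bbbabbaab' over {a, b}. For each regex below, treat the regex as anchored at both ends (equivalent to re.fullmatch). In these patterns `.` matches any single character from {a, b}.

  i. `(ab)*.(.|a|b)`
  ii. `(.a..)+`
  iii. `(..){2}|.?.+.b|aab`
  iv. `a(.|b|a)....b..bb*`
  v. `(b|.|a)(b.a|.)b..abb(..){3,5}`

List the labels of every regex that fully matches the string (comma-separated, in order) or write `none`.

iii

i → no match
ii → no match
iii → match
iv → no match — must start with 'a'
v → no match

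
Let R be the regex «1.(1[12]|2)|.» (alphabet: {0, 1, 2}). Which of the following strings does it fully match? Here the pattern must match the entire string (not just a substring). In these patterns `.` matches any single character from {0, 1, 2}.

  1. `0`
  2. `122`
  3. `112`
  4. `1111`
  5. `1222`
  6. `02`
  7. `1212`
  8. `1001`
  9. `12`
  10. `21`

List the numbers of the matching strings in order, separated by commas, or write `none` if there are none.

1, 2, 3, 4, 7

1 → match
2 → match
3 → match
4 → match
5 → no match
6 → no match
7 → match
8 → no match
9 → no match
10 → no match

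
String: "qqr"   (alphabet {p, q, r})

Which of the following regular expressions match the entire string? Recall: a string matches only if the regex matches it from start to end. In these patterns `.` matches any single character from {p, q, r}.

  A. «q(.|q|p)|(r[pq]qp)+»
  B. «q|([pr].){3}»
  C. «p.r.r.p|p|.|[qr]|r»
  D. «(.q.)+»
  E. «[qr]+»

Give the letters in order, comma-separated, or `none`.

D, E

A → no match
B → no match
C → no match
D → match
E → match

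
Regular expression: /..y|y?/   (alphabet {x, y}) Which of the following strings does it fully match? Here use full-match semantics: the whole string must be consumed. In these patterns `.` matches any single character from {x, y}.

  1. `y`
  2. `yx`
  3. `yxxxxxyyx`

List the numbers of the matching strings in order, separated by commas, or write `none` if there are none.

1

1. `y` → match
2. `yx` → no match
3. `yxxxxxyyx` → no match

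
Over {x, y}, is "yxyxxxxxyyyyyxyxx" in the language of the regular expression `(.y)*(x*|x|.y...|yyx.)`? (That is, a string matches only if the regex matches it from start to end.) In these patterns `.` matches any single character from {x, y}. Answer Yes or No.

No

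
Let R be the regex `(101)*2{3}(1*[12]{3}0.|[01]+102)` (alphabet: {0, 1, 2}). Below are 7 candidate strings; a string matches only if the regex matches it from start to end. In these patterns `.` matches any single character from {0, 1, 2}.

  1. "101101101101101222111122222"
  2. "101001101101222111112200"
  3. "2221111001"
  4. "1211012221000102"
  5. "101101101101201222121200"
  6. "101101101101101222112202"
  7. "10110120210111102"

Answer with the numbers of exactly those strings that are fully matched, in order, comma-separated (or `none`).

6

1 → no match
2 → no match
3 → no match
4 → no match
5 → no match
6 → match
7 → no match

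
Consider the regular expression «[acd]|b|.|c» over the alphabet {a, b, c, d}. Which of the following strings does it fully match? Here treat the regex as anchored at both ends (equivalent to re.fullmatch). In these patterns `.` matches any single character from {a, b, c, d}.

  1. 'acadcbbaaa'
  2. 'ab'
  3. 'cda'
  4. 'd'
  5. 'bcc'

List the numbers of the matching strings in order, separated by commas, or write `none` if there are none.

1 → no match
2 → no match
3 → no match
4 → match
5 → no match

4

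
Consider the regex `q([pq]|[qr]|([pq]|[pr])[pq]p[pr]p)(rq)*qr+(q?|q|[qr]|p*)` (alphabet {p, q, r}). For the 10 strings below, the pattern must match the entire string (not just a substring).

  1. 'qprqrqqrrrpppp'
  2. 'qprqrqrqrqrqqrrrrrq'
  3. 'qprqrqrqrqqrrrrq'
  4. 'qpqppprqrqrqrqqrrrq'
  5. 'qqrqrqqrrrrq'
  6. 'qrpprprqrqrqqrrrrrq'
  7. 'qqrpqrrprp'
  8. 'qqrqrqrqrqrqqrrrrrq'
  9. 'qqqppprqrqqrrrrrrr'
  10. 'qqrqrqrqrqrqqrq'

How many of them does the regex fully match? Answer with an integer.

9

1 → match
2 → match
3 → match
4 → match
5 → match
6 → match
7 → no match
8 → match
9 → match
10 → match
Total matched: 9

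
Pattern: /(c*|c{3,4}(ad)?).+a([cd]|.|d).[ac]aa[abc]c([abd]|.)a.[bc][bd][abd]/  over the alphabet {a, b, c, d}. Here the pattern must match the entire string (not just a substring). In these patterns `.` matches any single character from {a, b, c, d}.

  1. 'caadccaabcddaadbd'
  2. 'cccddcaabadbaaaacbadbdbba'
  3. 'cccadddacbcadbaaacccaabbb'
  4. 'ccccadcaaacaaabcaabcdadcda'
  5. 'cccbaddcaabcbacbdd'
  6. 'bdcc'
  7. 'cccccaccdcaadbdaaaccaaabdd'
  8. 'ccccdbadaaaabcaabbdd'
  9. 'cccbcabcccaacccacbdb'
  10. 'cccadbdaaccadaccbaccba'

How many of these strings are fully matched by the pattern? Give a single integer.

4

1 → no match
2 → no match
3 → match
4 → match
5 → match
6. 'bdcc' → no match
7 → no match
8 → match
9 → no match
10 → no match
Total matched: 4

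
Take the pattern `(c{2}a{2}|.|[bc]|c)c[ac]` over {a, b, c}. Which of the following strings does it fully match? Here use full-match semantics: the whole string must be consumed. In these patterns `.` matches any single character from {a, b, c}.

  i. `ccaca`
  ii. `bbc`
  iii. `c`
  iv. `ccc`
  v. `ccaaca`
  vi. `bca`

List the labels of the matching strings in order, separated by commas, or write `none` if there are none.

i. `ccaca` → no match
ii. `bbc` → no match
iii. `c` → no match
iv. `ccc` → match
v. `ccaaca` → match
vi. `bca` → match

iv, v, vi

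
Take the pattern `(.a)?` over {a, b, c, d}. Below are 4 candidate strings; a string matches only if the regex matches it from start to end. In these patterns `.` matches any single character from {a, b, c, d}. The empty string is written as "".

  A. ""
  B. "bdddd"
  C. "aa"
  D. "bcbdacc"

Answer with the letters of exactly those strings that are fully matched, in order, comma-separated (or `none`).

A, C

A → match
B → no match
C → match
D → no match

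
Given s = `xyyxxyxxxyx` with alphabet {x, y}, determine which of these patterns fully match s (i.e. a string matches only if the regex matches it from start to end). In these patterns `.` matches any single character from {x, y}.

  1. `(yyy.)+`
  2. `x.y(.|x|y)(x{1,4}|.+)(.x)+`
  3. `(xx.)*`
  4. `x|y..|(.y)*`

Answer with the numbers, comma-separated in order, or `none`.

1 → no match — must start with `yyy`
2 → match
3 → no match
4 → no match

2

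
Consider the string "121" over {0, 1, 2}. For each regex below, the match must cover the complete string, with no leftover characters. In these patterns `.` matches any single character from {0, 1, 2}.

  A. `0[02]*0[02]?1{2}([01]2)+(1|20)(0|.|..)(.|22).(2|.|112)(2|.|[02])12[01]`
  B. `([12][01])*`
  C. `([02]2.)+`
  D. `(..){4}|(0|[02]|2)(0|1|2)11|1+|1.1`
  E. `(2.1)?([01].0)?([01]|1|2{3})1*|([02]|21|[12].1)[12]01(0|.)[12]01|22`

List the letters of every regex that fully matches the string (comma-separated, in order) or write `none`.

A → no match — must start with "0"
B → no match
C → no match
D → match
E → no match

D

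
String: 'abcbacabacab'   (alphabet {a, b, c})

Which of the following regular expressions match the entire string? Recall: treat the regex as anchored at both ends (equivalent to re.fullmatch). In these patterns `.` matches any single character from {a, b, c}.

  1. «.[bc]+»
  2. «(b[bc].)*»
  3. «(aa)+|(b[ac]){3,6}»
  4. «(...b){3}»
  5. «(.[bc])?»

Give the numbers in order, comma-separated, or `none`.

1 → no match
2 → no match
3 → no match
4 → match
5 → no match

4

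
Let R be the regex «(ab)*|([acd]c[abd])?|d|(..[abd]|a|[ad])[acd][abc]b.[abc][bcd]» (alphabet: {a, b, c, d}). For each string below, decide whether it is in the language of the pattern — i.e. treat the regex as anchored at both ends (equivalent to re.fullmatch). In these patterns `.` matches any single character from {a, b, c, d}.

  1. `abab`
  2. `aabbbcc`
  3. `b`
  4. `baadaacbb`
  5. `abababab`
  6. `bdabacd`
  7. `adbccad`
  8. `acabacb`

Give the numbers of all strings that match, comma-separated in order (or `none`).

1 → match
2 → match
3 → no match
4 → no match
5 → match
6 → no match
7 → no match
8 → match

1, 2, 5, 8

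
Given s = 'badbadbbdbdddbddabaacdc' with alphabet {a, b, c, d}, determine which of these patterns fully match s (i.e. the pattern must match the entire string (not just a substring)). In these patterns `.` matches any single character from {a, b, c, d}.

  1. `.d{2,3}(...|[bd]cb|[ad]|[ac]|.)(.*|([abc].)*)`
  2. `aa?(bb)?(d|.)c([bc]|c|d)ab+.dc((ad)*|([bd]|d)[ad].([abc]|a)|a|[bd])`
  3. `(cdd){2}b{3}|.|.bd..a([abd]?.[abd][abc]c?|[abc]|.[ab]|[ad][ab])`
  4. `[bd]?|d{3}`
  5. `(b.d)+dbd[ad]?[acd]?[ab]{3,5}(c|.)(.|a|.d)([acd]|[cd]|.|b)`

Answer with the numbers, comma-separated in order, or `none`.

5

1 → no match
2 → no match — must start with 'a'
3 → no match
4 → no match
5 → match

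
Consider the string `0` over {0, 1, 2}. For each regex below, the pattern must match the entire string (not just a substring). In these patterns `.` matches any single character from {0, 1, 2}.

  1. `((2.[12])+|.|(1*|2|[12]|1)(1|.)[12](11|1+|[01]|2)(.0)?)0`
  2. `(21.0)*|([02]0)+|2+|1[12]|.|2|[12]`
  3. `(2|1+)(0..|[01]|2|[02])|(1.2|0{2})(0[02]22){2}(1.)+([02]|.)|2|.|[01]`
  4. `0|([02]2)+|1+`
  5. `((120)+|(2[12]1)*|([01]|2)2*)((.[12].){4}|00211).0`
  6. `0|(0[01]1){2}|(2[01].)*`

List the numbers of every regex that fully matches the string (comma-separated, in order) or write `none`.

2, 3, 4, 6

1 → no match
2 → match
3 → match
4 → match
5 → no match
6 → match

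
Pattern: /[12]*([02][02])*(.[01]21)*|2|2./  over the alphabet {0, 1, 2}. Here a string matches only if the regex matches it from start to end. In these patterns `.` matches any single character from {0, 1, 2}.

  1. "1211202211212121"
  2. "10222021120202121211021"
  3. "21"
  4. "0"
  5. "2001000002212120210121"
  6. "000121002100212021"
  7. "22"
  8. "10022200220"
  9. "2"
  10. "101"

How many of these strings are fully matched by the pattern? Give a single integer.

6

1 → match
2 → no match
3 → match
4 → no match
5 → no match
6 → match
7 → match
8 → match
9 → match
10 → no match
Total matched: 6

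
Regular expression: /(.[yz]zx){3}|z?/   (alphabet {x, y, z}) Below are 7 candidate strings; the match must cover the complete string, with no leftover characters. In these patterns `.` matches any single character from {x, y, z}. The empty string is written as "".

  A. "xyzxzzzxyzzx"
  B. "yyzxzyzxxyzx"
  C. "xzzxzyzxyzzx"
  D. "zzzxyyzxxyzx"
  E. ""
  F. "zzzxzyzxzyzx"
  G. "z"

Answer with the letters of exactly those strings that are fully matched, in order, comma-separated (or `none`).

A → match
B → match
C → match
D → match
E → match
F → match
G → match

A, B, C, D, E, F, G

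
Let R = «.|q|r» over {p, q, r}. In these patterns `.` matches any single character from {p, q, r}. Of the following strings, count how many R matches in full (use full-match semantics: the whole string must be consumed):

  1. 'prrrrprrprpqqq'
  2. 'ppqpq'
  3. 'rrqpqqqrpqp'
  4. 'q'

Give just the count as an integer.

1 → no match
2 → no match
3 → no match
4 → match
Total matched: 1

1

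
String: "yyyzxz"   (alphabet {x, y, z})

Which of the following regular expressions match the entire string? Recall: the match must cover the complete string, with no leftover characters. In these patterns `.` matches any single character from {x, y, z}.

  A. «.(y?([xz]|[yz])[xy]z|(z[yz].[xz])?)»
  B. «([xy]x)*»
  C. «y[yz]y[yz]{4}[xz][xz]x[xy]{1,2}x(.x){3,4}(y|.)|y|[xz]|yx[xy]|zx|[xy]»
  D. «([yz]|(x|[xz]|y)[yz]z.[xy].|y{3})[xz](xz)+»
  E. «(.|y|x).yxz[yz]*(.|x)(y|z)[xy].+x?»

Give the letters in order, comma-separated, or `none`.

A → no match
B → no match
C → no match
D → match
E → no match

D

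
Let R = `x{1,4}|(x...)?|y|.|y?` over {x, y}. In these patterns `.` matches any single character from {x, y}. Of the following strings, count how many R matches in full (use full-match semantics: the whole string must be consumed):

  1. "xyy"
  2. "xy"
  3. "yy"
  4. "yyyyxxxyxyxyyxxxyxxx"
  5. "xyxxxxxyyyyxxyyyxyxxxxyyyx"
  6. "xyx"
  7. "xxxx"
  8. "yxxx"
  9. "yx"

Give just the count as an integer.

1

1 → no match
2 → no match
3 → no match
4 → no match
5 → no match
6 → no match
7 → match
8 → no match
9 → no match
Total matched: 1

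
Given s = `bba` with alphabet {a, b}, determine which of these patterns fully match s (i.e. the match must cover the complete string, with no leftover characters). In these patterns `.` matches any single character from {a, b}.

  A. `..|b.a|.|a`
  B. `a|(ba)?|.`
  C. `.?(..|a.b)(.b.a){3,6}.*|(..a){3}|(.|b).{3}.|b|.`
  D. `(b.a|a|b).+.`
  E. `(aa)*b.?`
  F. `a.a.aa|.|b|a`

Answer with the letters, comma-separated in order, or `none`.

A, D

A → match
B → no match
C → no match
D → match
E → no match
F → no match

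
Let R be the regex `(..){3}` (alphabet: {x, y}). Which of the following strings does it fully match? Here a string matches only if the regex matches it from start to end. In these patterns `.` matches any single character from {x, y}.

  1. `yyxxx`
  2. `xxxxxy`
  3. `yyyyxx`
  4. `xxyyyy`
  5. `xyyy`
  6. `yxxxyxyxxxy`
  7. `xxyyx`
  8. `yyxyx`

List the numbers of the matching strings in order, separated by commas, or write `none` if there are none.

2, 3, 4

1 → no match
2 → match
3 → match
4 → match
5 → no match
6 → no match
7 → no match
8 → no match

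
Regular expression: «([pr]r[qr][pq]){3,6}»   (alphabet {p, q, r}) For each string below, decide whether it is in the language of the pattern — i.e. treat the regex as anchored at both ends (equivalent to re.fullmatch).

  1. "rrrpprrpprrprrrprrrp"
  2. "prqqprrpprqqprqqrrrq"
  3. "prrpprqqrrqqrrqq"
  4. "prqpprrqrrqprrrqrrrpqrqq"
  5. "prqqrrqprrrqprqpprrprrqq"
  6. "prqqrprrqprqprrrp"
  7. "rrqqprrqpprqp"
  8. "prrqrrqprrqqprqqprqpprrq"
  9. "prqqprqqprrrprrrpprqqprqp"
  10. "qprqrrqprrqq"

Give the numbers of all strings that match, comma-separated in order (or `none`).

1, 2, 3, 5, 8

1 → match
2 → match
3 → match
4 → no match
5 → match
6 → no match
7 → no match
8 → match
9 → no match
10. "qprqrrqprrqq" → no match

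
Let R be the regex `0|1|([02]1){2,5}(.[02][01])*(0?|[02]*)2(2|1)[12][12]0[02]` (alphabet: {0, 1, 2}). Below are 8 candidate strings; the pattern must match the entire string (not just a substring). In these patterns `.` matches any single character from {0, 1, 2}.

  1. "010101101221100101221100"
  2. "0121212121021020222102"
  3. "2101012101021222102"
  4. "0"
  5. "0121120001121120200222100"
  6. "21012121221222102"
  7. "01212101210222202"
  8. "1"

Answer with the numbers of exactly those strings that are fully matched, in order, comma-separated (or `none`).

1, 2, 3, 4, 5, 6, 7, 8

1 → match
2 → match
3 → match
4 → match
5 → match
6 → match
7 → match
8 → match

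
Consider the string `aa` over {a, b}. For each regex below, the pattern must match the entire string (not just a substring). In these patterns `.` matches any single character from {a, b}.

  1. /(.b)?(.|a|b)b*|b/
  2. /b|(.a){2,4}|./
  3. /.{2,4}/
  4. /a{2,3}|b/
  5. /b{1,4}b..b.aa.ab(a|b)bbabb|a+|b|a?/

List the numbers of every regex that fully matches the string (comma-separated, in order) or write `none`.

1 → no match
2 → no match
3 → match
4 → match
5 → match

3, 4, 5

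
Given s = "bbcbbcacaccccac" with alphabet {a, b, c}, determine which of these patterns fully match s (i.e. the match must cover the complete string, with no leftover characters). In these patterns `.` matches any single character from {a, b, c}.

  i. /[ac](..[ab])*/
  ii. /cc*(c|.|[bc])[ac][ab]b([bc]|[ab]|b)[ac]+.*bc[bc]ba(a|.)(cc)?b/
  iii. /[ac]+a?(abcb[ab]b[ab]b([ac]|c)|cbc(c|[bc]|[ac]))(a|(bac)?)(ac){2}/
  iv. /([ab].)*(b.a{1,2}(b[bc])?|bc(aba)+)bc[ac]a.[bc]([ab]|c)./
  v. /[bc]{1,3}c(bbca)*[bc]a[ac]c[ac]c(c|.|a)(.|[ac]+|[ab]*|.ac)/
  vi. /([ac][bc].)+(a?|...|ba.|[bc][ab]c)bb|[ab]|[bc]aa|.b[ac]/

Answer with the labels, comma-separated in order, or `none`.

i → no match
ii → no match — must start with "c"
iii → no match
iv → no match
v → match
vi → no match

v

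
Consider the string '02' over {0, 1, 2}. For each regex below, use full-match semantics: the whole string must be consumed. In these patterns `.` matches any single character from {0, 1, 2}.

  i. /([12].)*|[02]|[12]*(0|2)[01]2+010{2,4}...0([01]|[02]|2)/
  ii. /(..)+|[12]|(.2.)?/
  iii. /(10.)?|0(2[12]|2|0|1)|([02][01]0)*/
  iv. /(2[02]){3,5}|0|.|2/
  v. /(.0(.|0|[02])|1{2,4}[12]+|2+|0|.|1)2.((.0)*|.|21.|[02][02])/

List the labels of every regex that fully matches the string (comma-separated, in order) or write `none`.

i → no match
ii → match
iii → match
iv → no match
v → no match

ii, iii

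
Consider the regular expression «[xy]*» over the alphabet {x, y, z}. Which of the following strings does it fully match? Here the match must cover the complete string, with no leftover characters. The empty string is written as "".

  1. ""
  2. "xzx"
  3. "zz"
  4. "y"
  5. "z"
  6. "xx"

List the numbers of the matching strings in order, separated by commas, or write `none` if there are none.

1, 4, 6

1 → match
2 → no match
3 → no match
4 → match
5 → no match
6 → match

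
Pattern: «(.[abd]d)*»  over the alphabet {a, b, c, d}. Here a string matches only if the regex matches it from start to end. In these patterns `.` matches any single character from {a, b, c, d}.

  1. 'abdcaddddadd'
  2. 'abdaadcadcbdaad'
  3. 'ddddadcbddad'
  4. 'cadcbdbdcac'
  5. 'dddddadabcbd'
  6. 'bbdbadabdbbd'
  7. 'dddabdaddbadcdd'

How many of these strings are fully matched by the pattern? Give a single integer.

1 → match
2 → match
3 → match
4 → no match
5 → no match
6 → match
7 → match
Total matched: 5

5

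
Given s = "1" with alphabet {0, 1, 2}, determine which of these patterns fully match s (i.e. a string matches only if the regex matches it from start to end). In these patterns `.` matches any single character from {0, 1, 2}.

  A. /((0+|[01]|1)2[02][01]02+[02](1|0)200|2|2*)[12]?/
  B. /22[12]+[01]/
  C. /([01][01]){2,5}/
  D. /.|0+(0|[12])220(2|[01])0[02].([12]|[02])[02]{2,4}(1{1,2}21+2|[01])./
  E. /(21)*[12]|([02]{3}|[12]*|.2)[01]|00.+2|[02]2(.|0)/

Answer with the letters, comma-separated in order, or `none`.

A → match
B → no match — must start with "22"
C → no match
D → match
E → match

A, D, E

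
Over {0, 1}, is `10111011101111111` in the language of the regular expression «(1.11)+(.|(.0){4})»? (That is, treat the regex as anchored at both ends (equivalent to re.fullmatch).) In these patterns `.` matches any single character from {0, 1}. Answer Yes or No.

Yes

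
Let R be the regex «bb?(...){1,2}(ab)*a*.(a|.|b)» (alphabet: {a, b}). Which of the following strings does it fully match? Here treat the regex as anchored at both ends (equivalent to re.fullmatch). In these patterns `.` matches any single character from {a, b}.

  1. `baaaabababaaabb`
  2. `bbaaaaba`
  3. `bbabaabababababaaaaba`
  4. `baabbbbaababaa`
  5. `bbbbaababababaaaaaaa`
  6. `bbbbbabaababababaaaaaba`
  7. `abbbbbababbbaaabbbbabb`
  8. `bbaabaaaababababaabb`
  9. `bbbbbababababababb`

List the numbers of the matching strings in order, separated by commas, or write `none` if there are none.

1, 2, 3, 5, 6, 8, 9

1 → match
2 → match
3 → match
4 → no match
5 → match
6 → match
7 → no match — must start with `b`
8 → match
9 → match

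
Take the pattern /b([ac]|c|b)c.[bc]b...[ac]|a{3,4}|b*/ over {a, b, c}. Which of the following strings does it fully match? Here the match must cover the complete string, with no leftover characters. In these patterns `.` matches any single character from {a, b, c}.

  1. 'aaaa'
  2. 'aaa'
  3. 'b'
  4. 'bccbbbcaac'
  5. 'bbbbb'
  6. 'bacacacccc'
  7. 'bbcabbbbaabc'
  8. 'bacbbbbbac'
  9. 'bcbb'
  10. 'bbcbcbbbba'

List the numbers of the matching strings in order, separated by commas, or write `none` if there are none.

1 → match
2 → match
3 → match
4 → match
5 → match
6 → no match
7 → no match
8 → match
9 → no match
10 → match

1, 2, 3, 4, 5, 8, 10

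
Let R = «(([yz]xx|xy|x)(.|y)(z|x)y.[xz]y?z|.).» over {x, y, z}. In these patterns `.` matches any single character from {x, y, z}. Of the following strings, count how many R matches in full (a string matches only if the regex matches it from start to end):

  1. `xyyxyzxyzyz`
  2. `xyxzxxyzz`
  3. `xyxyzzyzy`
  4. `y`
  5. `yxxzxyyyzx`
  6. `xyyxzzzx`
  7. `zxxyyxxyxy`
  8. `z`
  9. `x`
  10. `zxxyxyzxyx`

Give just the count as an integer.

1

1 → no match
2 → no match
3 → match
4 → no match
5 → no match
6 → no match
7 → no match
8 → no match
9 → no match
10 → no match
Total matched: 1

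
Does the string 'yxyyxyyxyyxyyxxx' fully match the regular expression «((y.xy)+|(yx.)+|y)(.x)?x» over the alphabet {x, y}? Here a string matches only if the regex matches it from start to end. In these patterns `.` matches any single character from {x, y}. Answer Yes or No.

Yes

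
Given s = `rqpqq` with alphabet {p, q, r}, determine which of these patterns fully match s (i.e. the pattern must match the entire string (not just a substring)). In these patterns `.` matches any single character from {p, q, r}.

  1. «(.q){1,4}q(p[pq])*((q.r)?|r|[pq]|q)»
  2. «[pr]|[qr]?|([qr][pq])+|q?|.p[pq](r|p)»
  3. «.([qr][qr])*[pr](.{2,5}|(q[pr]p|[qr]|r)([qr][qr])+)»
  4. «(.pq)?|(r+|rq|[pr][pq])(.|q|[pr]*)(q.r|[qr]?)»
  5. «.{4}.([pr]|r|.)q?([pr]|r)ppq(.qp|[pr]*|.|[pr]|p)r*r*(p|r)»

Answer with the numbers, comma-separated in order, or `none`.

1 → match
2 → no match
3 → no match
4 → no match
5 → no match

1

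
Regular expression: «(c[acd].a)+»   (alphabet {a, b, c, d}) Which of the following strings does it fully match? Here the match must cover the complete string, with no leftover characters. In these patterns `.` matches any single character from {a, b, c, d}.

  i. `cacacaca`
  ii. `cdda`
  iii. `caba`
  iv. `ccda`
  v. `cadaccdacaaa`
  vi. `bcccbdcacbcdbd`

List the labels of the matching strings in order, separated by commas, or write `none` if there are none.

i → match
ii → match
iii → match
iv → match
v → match
vi → no match — must start with `c`

i, ii, iii, iv, v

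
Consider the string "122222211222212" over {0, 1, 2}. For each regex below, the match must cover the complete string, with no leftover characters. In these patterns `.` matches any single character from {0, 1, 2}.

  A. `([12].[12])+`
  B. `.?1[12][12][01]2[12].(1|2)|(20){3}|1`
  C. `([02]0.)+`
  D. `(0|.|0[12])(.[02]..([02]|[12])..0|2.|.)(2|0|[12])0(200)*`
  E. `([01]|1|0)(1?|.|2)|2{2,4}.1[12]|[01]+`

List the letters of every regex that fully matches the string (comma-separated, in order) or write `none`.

A → match
B → no match
C → no match
D → no match
E → no match

A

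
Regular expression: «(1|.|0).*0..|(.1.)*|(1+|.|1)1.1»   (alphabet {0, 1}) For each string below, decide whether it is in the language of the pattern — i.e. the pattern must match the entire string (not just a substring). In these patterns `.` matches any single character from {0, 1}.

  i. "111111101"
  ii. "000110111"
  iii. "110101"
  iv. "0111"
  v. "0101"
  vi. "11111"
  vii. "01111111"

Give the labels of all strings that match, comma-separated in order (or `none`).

i → match
ii → no match
iii → no match
iv → match
v → match
vi → match
vii → no match

i, iv, v, vi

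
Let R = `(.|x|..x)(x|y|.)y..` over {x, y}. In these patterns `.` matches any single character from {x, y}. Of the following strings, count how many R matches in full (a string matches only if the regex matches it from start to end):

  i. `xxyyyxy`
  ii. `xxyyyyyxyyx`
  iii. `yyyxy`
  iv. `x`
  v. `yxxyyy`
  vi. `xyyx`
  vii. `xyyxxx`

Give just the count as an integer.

i. `xxyyyxy` → no match
ii. `xxyyyyyxyyx` → no match
iii. `yyyxy` → match
iv. `x` → no match
v. `yxxyyy` → no match
vi. `xyyx` → no match
vii. `xyyxxx` → no match
Total matched: 1

1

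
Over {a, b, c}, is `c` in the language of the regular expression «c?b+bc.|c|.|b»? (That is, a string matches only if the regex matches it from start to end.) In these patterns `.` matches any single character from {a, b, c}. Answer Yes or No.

Yes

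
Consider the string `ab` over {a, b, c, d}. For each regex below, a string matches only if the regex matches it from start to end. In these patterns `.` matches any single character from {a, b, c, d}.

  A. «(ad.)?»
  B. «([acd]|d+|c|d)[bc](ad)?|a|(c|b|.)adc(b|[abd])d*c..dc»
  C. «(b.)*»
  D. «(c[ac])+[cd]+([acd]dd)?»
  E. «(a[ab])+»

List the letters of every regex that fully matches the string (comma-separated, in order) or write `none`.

B, E

A → no match
B → match
C → no match
D → no match — must start with `c`
E → match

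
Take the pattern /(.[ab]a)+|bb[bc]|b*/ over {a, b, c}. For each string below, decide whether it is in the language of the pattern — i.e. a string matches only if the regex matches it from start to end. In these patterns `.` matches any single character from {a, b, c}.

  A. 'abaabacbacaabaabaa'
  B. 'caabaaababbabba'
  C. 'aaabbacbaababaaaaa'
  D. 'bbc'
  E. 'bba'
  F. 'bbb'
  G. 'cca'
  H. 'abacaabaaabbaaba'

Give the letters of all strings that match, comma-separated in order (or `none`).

A, B, C, D, E, F

A → match
B → match
C → match
D → match
E → match
F → match
G → no match
H → no match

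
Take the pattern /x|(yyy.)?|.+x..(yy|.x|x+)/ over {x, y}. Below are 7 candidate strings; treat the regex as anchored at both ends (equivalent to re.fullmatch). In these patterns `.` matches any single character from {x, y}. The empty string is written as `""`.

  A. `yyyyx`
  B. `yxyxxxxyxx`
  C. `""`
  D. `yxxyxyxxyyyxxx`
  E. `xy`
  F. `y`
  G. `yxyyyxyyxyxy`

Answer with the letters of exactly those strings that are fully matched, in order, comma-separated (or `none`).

A → no match
B → match
C → match
D → no match
E → no match
F → no match
G → no match

B, C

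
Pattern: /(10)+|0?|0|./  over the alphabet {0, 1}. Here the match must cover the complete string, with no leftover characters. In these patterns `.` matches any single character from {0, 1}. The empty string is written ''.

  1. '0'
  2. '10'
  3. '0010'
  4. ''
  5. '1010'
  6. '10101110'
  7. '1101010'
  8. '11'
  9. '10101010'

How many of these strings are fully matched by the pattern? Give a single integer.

1 → match
2 → match
3 → no match
4 → match
5 → match
6 → no match
7 → no match
8 → no match
9 → match
Total matched: 5

5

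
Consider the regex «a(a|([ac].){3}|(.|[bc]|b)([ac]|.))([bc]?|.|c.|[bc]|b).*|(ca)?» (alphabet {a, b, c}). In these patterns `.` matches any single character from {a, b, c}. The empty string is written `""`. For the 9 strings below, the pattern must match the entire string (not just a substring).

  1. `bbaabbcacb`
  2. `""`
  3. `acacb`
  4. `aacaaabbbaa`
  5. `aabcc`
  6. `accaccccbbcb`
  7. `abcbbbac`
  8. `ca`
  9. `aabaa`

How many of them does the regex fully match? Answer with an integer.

1 → no match
2 → match
3 → match
4 → match
5 → match
6 → match
7 → match
8 → match
9 → match
Total matched: 8

8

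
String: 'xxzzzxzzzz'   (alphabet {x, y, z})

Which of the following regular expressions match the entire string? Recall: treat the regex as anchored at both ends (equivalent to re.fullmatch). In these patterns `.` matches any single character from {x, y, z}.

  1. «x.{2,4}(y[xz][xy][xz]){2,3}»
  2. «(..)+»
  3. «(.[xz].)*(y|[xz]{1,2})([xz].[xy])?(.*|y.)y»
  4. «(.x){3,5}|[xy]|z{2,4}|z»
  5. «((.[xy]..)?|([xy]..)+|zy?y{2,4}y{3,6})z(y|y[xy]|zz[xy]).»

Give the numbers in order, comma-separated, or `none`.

2

1 → no match
2 → match
3 → no match — must end with 'y'
4 → no match
5 → no match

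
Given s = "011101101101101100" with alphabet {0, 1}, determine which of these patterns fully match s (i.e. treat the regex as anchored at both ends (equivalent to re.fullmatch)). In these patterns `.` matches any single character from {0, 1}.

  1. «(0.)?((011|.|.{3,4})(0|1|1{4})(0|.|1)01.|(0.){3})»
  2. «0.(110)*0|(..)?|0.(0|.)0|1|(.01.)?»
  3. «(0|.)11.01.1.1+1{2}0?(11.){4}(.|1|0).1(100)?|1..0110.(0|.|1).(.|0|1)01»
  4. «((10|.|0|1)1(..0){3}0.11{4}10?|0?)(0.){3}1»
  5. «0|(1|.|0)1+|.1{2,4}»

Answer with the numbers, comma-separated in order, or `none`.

1 → no match
2 → match
3 → no match
4 → no match — must end with "1"
5 → no match

2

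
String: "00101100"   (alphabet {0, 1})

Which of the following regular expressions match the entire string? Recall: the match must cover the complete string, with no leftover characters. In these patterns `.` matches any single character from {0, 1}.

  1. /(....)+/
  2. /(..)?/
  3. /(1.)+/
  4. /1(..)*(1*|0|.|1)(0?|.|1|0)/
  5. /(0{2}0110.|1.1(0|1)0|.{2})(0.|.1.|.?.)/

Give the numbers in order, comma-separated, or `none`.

1

1 → match
2 → no match
3 → no match — must start with "1"
4 → no match — must start with "1"
5 → no match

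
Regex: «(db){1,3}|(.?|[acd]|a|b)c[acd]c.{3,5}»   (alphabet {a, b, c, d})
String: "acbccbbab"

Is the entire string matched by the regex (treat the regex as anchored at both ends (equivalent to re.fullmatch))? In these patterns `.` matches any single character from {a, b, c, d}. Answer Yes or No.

No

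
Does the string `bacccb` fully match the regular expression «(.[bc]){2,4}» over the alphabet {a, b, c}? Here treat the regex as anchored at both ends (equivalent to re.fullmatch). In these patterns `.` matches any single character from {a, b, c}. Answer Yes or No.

No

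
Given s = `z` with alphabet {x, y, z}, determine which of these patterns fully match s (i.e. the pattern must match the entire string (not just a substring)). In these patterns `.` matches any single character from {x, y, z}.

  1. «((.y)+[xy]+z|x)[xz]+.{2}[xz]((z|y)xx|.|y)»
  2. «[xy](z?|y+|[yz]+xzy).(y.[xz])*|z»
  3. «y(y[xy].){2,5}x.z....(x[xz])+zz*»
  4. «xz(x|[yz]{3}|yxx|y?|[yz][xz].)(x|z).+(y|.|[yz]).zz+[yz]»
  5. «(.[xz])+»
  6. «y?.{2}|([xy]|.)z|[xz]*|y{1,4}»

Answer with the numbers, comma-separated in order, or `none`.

1 → no match
2 → match
3 → no match — must start with `yy`
4 → no match — must start with `xz`
5 → no match
6 → match

2, 6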